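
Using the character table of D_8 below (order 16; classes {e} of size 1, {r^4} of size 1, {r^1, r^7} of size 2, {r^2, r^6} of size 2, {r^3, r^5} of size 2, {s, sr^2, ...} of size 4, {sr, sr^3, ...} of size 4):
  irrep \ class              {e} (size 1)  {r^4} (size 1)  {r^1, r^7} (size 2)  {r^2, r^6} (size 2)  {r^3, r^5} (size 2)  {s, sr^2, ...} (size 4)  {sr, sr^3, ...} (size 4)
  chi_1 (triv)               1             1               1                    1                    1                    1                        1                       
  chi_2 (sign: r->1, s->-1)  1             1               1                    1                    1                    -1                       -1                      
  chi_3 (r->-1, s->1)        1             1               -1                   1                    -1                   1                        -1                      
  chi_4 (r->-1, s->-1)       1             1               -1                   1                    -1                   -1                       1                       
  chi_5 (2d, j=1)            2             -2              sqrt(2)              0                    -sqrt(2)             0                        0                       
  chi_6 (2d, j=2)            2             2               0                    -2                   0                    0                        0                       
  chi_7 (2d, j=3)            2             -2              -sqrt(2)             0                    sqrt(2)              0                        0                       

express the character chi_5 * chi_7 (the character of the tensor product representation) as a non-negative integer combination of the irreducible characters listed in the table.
chi_5 tensor chi_7 = chi_3 + chi_4 + chi_6 (all other irreducibles have multiplicity 0).

Argument: The character of a tensor product is the pointwise product (chi_5 * chi_7)(C) = chi_5(C) * chi_7(C):
  {e}: (2)*(2), {r^4}: (-2)*(-2), {r^1, r^7}: (sqrt(2))*(-sqrt(2)), {r^2, r^6}: (0)*(0), {r^3, r^5}: (-sqrt(2))*(sqrt(2)), {s, sr^2, ...}: (0)*(0), {sr, sr^3, ...}: (0)*(0)
so (chi_5 * chi_7) takes values
  {e} -> 4, {r^4} -> 4, {r^1, r^7} -> -2, {r^2, r^6} -> 0, {r^3, r^5} -> -2, {s, sr^2, ...} -> 0, {sr, sr^3, ...} -> 0.
Now take the inner product of this character with each irreducible chi from the table, <chi_5*chi_7, chi> = (1/16) sum_C |C| (chi_5*chi_7)(C) conj(chi(C)):
  <chi_5*chi_7, chi_1> = (1/16)[1*(4)*conj(1) + 1*(4)*conj(1) + 2*(-2)*conj(1) + 2*(0)*conj(1) + 2*(-2)*conj(1) + 4*(0)*conj(1) + 4*(0)*conj(1)]
      = (1/16)[(4) + (4) + (-4) + (0) + (-4) + (0) + (0)] = 0/16 = 0
  <chi_5*chi_7, chi_2> = (1/16)[1*(4)*conj(1) + 1*(4)*conj(1) + 2*(-2)*conj(1) + 2*(0)*conj(1) + 2*(-2)*conj(1) + 4*(0)*conj(-1) + 4*(0)*conj(-1)]
      = (1/16)[(4) + (4) + (-4) + (0) + (-4) + (0) + (0)] = 0/16 = 0
  <chi_5*chi_7, chi_3> = (1/16)[1*(4)*conj(1) + 1*(4)*conj(1) + 2*(-2)*conj(-1) + 2*(0)*conj(1) + 2*(-2)*conj(-1) + 4*(0)*conj(1) + 4*(0)*conj(-1)]
      = (1/16)[(4) + (4) + (4) + (0) + (4) + (0) + (0)] = 16/16 = 1
  <chi_5*chi_7, chi_4> = (1/16)[1*(4)*conj(1) + 1*(4)*conj(1) + 2*(-2)*conj(-1) + 2*(0)*conj(1) + 2*(-2)*conj(-1) + 4*(0)*conj(-1) + 4*(0)*conj(1)]
      = (1/16)[(4) + (4) + (4) + (0) + (4) + (0) + (0)] = 16/16 = 1
  <chi_5*chi_7, chi_5> = (1/16)[1*(4)*conj(2) + 1*(4)*conj(-2) + 2*(-2)*conj(sqrt(2)) + 2*(0)*conj(0) + 2*(-2)*conj(-sqrt(2)) + 4*(0)*conj(0) + 4*(0)*conj(0)]
      = (1/16)[(8) + (-8) + (-4*sqrt(2)) + (0) + (4*sqrt(2)) + (0) + (0)] = 0/16 = 0
  <chi_5*chi_7, chi_6> = (1/16)[1*(4)*conj(2) + 1*(4)*conj(2) + 2*(-2)*conj(0) + 2*(0)*conj(-2) + 2*(-2)*conj(0) + 4*(0)*conj(0) + 4*(0)*conj(0)]
      = (1/16)[(8) + (8) + (0) + (0) + (0) + (0) + (0)] = 16/16 = 1
  <chi_5*chi_7, chi_7> = (1/16)[1*(4)*conj(2) + 1*(4)*conj(-2) + 2*(-2)*conj(-sqrt(2)) + 2*(0)*conj(0) + 2*(-2)*conj(sqrt(2)) + 4*(0)*conj(0) + 4*(0)*conj(0)]
      = (1/16)[(8) + (-8) + (4*sqrt(2)) + (0) + (-4*sqrt(2)) + (0) + (0)] = 0/16 = 0
Hence the multiplicities are chi_3: 1, chi_4: 1, chi_6: 1. Dimension check: dim(chi_5)*dim(chi_7) = 2*2 = 4 and sum (mult * dim) = 1*1 + 1*1 + 1*2 = 4.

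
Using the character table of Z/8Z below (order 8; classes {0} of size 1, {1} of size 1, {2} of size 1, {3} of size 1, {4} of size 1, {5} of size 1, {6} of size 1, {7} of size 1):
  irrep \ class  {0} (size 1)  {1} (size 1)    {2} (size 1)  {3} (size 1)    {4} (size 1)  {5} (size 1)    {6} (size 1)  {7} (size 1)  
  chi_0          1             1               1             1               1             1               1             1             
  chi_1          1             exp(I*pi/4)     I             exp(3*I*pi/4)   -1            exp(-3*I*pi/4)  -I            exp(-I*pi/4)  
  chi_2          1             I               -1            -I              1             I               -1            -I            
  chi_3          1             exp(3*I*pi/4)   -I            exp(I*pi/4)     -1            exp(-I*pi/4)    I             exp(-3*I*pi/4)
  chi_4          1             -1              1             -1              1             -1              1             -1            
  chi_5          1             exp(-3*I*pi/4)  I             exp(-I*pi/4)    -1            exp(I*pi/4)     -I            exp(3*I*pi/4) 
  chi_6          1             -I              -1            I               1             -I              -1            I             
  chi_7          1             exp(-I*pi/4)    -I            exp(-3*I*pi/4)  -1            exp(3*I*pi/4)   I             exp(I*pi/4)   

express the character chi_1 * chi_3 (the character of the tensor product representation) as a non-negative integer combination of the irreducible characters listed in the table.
chi_1 tensor chi_3 = chi_4 (all other irreducibles have multiplicity 0).

Argument: The character of a tensor product is the pointwise product (chi_1 * chi_3)(C) = chi_1(C) * chi_3(C):
  {0}: (1)*(1), {1}: (exp(I*pi/4))*(exp(3*I*pi/4)), {2}: (I)*(-I), {3}: (exp(3*I*pi/4))*(exp(I*pi/4)), {4}: (-1)*(-1), {5}: (exp(-3*I*pi/4))*(exp(-I*pi/4)), {6}: (-I)*(I), {7}: (exp(-I*pi/4))*(exp(-3*I*pi/4))
so (chi_1 * chi_3) takes values
  {0} -> 1, {1} -> -1, {2} -> 1, {3} -> -1, {4} -> 1, {5} -> -1, {6} -> 1, {7} -> -1.
Now take the inner product of this character with each irreducible chi from the table, <chi_1*chi_3, chi> = (1/8) sum_C |C| (chi_1*chi_3)(C) conj(chi(C)):
  <chi_1*chi_3, chi_0> = (1/8)[1*(1)*conj(1) + 1*(-1)*conj(1) + 1*(1)*conj(1) + 1*(-1)*conj(1) + 1*(1)*conj(1) + 1*(-1)*conj(1) + 1*(1)*conj(1) + 1*(-1)*conj(1)]
      = (1/8)[(1) + (-1) + (1) + (-1) + (1) + (-1) + (1) + (-1)] = 0/8 = 0
  <chi_1*chi_3, chi_1> = (1/8)[1*(1)*conj(1) + 1*(-1)*conj(exp(I*pi/4)) + 1*(1)*conj(I) + 1*(-1)*conj(exp(3*I*pi/4)) + 1*(1)*conj(-1) + 1*(-1)*conj(exp(-3*I*pi/4)) + 1*(1)*conj(-I) + 1*(-1)*conj(exp(-I*pi/4))]
      = (1/8)[(1) + (-exp(-I*pi/4)) + (-I) + (-exp(-3*I*pi/4)) + (-1) + (-exp(3*I*pi/4)) + (I) + (-exp(I*pi/4))] = 0/8 = 0
  <chi_1*chi_3, chi_2> = (1/8)[1*(1)*conj(1) + 1*(-1)*conj(I) + 1*(1)*conj(-1) + 1*(-1)*conj(-I) + 1*(1)*conj(1) + 1*(-1)*conj(I) + 1*(1)*conj(-1) + 1*(-1)*conj(-I)]
      = (1/8)[(1) + (I) + (-1) + (-I) + (1) + (I) + (-1) + (-I)] = 0/8 = 0
  <chi_1*chi_3, chi_3> = (1/8)[1*(1)*conj(1) + 1*(-1)*conj(exp(3*I*pi/4)) + 1*(1)*conj(-I) + 1*(-1)*conj(exp(I*pi/4)) + 1*(1)*conj(-1) + 1*(-1)*conj(exp(-I*pi/4)) + 1*(1)*conj(I) + 1*(-1)*conj(exp(-3*I*pi/4))]
      = (1/8)[(1) + (-exp(-3*I*pi/4)) + (I) + (-exp(-I*pi/4)) + (-1) + (-exp(I*pi/4)) + (-I) + (-exp(3*I*pi/4))] = 0/8 = 0
  <chi_1*chi_3, chi_4> = (1/8)[1*(1)*conj(1) + 1*(-1)*conj(-1) + 1*(1)*conj(1) + 1*(-1)*conj(-1) + 1*(1)*conj(1) + 1*(-1)*conj(-1) + 1*(1)*conj(1) + 1*(-1)*conj(-1)]
      = (1/8)[(1) + (1) + (1) + (1) + (1) + (1) + (1) + (1)] = 8/8 = 1
  <chi_1*chi_3, chi_5> = (1/8)[1*(1)*conj(1) + 1*(-1)*conj(exp(-3*I*pi/4)) + 1*(1)*conj(I) + 1*(-1)*conj(exp(-I*pi/4)) + 1*(1)*conj(-1) + 1*(-1)*conj(exp(I*pi/4)) + 1*(1)*conj(-I) + 1*(-1)*conj(exp(3*I*pi/4))]
      = (1/8)[(1) + (-exp(3*I*pi/4)) + (-I) + (-exp(I*pi/4)) + (-1) + (-exp(-I*pi/4)) + (I) + (-exp(-3*I*pi/4))] = 0/8 = 0
  <chi_1*chi_3, chi_6> = (1/8)[1*(1)*conj(1) + 1*(-1)*conj(-I) + 1*(1)*conj(-1) + 1*(-1)*conj(I) + 1*(1)*conj(1) + 1*(-1)*conj(-I) + 1*(1)*conj(-1) + 1*(-1)*conj(I)]
      = (1/8)[(1) + (-I) + (-1) + (I) + (1) + (-I) + (-1) + (I)] = 0/8 = 0
  <chi_1*chi_3, chi_7> = (1/8)[1*(1)*conj(1) + 1*(-1)*conj(exp(-I*pi/4)) + 1*(1)*conj(-I) + 1*(-1)*conj(exp(-3*I*pi/4)) + 1*(1)*conj(-1) + 1*(-1)*conj(exp(3*I*pi/4)) + 1*(1)*conj(I) + 1*(-1)*conj(exp(I*pi/4))]
      = (1/8)[(1) + (-exp(I*pi/4)) + (I) + (-exp(3*I*pi/4)) + (-1) + (-exp(-3*I*pi/4)) + (-I) + (-exp(-I*pi/4))] = 0/8 = 0
(Exp terms are combined using exp(i*s)*conj(exp(i*t)) = exp(i*(s-t)), and sums of them are collapsed using the identity that for every m > 1 the m distinct m-th roots of unity sum to 0, e.g. 1 + exp(2*I*pi/3) + exp(-2*I*pi/3) = 0.)
Hence the multiplicities are chi_4: 1. Dimension check: dim(chi_1)*dim(chi_3) = 1*1 = 1 and sum (mult * dim) = 1*1 = 1.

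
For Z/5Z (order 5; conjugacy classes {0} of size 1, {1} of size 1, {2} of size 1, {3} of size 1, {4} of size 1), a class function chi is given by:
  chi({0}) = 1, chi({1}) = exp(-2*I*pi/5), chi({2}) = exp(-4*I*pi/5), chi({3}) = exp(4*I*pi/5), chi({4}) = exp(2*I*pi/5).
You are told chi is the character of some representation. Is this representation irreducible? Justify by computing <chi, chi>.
Irreducible: <chi, chi> = 1.

Justification: <chi, chi> = (1/|G|) sum_C |C| * |chi(C)|^2 = (1/5)[1*|1|^2 + 1*|exp(-2*I*pi/5)|^2 + 1*|exp(-4*I*pi/5)|^2 + 1*|exp(4*I*pi/5)|^2 + 1*|exp(2*I*pi/5)|^2]
  = (1/5)[(1) + (1) + (1) + (1) + (1)] = 5/5 = 1.
(Exp terms are combined using exp(i*s)*conj(exp(i*t)) = exp(i*(s-t)), and sums of them are collapsed using the identity that for every m > 1 the m distinct m-th roots of unity sum to 0, e.g. 1 + exp(2*I*pi/3) + exp(-2*I*pi/3) = 0.)
A character is irreducible iff <chi, chi> = 1, so this representation is irreducible.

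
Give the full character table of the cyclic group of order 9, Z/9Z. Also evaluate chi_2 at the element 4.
Character table of Z/9Z (irreps indexed chi_0,...,chi_8 with chi_k(m) = zeta_9^(k*m), zeta_9 = exp(2*pi*i/9)):
  irrep \ class  {0} (size 1)  {1} (size 1)    {2} (size 1)    {3} (size 1)    {4} (size 1)    {5} (size 1)    {6} (size 1)    {7} (size 1)    {8} (size 1)  
  chi_0          1             1               1               1               1               1               1               1               1             
  chi_1          1             exp(2*I*pi/9)   exp(4*I*pi/9)   exp(2*I*pi/3)   exp(8*I*pi/9)   exp(-8*I*pi/9)  exp(-2*I*pi/3)  exp(-4*I*pi/9)  exp(-2*I*pi/9)
  chi_2          1             exp(4*I*pi/9)   exp(8*I*pi/9)   exp(-2*I*pi/3)  exp(-2*I*pi/9)  exp(2*I*pi/9)   exp(2*I*pi/3)   exp(-8*I*pi/9)  exp(-4*I*pi/9)
  chi_3          1             exp(2*I*pi/3)   exp(-2*I*pi/3)  1               exp(2*I*pi/3)   exp(-2*I*pi/3)  1               exp(2*I*pi/3)   exp(-2*I*pi/3)
  chi_4          1             exp(8*I*pi/9)   exp(-2*I*pi/9)  exp(2*I*pi/3)   exp(-4*I*pi/9)  exp(4*I*pi/9)   exp(-2*I*pi/3)  exp(2*I*pi/9)   exp(-8*I*pi/9)
  chi_5          1             exp(-8*I*pi/9)  exp(2*I*pi/9)   exp(-2*I*pi/3)  exp(4*I*pi/9)   exp(-4*I*pi/9)  exp(2*I*pi/3)   exp(-2*I*pi/9)  exp(8*I*pi/9) 
  chi_6          1             exp(-2*I*pi/3)  exp(2*I*pi/3)   1               exp(-2*I*pi/3)  exp(2*I*pi/3)   1               exp(-2*I*pi/3)  exp(2*I*pi/3) 
  chi_7          1             exp(-4*I*pi/9)  exp(-8*I*pi/9)  exp(2*I*pi/3)   exp(2*I*pi/9)   exp(-2*I*pi/9)  exp(-2*I*pi/3)  exp(8*I*pi/9)   exp(4*I*pi/9) 
  chi_8          1             exp(-2*I*pi/9)  exp(-4*I*pi/9)  exp(-2*I*pi/3)  exp(-8*I*pi/9)  exp(8*I*pi/9)   exp(2*I*pi/3)   exp(4*I*pi/9)   exp(2*I*pi/9) 

Spot check: chi_2(4) = zeta_9^(2*4) = zeta_9^8 = exp(-2*I*pi/9).

Details: Z/9Z is abelian, so all 9 irreducible complex representations are 1-dimensional. They are given by chi_k(m) = zeta_9^(k*m) for k = 0,...,8. Row orthogonality: sum_m chi_k(m) conj(chi_l(m)) = 9 * [k = l].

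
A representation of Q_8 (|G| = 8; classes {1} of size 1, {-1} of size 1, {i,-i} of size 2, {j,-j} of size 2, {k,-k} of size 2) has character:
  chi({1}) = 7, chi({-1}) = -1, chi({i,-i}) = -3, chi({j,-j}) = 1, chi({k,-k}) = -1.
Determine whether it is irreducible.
Not irreducible (reducible): <chi, chi> = 9 > 1.

Reasoning: <chi, chi> = (1/|G|) sum_C |C| * |chi(C)|^2 = (1/8)[1*|7|^2 + 1*|-1|^2 + 2*|-3|^2 + 2*|1|^2 + 2*|-1|^2]
  = (1/8)[(49) + (1) + (18) + (2) + (2)] = 72/8 = 9.
A character is irreducible iff <chi, chi> = 1, so this representation is reducible.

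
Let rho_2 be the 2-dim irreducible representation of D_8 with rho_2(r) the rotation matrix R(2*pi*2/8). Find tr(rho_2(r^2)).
chi_{rho_2}(r^2) = 2*cos(2*pi*2*2/8) = -2

Solution. rho_2(r^2) is rotation by angle 2*pi*2*2/8, whose trace is 2*cos(2*pi*2*2/8) = -2.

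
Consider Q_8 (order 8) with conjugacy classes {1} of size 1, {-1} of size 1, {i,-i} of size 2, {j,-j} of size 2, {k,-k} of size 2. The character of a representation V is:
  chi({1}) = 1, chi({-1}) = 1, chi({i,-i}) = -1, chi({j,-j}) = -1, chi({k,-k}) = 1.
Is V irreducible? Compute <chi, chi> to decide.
Irreducible: <chi, chi> = 1.

Justification: <chi, chi> = (1/|G|) sum_C |C| * |chi(C)|^2 = (1/8)[1*|1|^2 + 1*|1|^2 + 2*|-1|^2 + 2*|-1|^2 + 2*|1|^2]
  = (1/8)[(1) + (1) + (2) + (2) + (2)] = 8/8 = 1.
A character is irreducible iff <chi, chi> = 1, so this representation is irreducible.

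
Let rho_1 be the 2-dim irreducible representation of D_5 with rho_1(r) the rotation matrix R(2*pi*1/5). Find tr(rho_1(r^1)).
chi_{rho_1}(r^1) = 2*cos(2*pi*1*1/5) = -1/2 + sqrt(5)/2

Derivation: rho_1(r^1) is rotation by angle 2*pi*1*1/5, whose trace is 2*cos(2*pi*1*1/5) = -1/2 + sqrt(5)/2.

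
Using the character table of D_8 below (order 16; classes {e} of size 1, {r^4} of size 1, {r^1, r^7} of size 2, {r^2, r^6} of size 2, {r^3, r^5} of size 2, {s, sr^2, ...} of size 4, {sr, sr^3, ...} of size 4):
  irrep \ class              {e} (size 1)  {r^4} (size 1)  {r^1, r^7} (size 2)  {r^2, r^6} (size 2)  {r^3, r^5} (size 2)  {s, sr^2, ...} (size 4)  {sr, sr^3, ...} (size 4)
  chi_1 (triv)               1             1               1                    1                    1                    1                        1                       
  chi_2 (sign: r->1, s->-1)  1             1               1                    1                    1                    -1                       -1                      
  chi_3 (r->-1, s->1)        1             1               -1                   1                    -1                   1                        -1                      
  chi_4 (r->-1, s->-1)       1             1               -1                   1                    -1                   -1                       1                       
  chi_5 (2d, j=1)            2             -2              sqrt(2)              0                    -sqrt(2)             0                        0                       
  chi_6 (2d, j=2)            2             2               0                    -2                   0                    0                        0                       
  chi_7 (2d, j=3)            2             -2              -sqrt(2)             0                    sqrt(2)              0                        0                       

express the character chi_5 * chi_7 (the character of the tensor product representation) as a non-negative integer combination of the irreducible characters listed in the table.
chi_5 tensor chi_7 = chi_3 + chi_4 + chi_6 (all other irreducibles have multiplicity 0).

Details: The character of a tensor product is the pointwise product (chi_5 * chi_7)(C) = chi_5(C) * chi_7(C):
  {e}: (2)*(2), {r^4}: (-2)*(-2), {r^1, r^7}: (sqrt(2))*(-sqrt(2)), {r^2, r^6}: (0)*(0), {r^3, r^5}: (-sqrt(2))*(sqrt(2)), {s, sr^2, ...}: (0)*(0), {sr, sr^3, ...}: (0)*(0)
so (chi_5 * chi_7) takes values
  {e} -> 4, {r^4} -> 4, {r^1, r^7} -> -2, {r^2, r^6} -> 0, {r^3, r^5} -> -2, {s, sr^2, ...} -> 0, {sr, sr^3, ...} -> 0.
Now take the inner product of this character with each irreducible chi from the table, <chi_5*chi_7, chi> = (1/16) sum_C |C| (chi_5*chi_7)(C) conj(chi(C)):
  <chi_5*chi_7, chi_1> = (1/16)[1*(4)*conj(1) + 1*(4)*conj(1) + 2*(-2)*conj(1) + 2*(0)*conj(1) + 2*(-2)*conj(1) + 4*(0)*conj(1) + 4*(0)*conj(1)]
      = (1/16)[(4) + (4) + (-4) + (0) + (-4) + (0) + (0)] = 0/16 = 0
  <chi_5*chi_7, chi_2> = (1/16)[1*(4)*conj(1) + 1*(4)*conj(1) + 2*(-2)*conj(1) + 2*(0)*conj(1) + 2*(-2)*conj(1) + 4*(0)*conj(-1) + 4*(0)*conj(-1)]
      = (1/16)[(4) + (4) + (-4) + (0) + (-4) + (0) + (0)] = 0/16 = 0
  <chi_5*chi_7, chi_3> = (1/16)[1*(4)*conj(1) + 1*(4)*conj(1) + 2*(-2)*conj(-1) + 2*(0)*conj(1) + 2*(-2)*conj(-1) + 4*(0)*conj(1) + 4*(0)*conj(-1)]
      = (1/16)[(4) + (4) + (4) + (0) + (4) + (0) + (0)] = 16/16 = 1
  <chi_5*chi_7, chi_4> = (1/16)[1*(4)*conj(1) + 1*(4)*conj(1) + 2*(-2)*conj(-1) + 2*(0)*conj(1) + 2*(-2)*conj(-1) + 4*(0)*conj(-1) + 4*(0)*conj(1)]
      = (1/16)[(4) + (4) + (4) + (0) + (4) + (0) + (0)] = 16/16 = 1
  <chi_5*chi_7, chi_5> = (1/16)[1*(4)*conj(2) + 1*(4)*conj(-2) + 2*(-2)*conj(sqrt(2)) + 2*(0)*conj(0) + 2*(-2)*conj(-sqrt(2)) + 4*(0)*conj(0) + 4*(0)*conj(0)]
      = (1/16)[(8) + (-8) + (-4*sqrt(2)) + (0) + (4*sqrt(2)) + (0) + (0)] = 0/16 = 0
  <chi_5*chi_7, chi_6> = (1/16)[1*(4)*conj(2) + 1*(4)*conj(2) + 2*(-2)*conj(0) + 2*(0)*conj(-2) + 2*(-2)*conj(0) + 4*(0)*conj(0) + 4*(0)*conj(0)]
      = (1/16)[(8) + (8) + (0) + (0) + (0) + (0) + (0)] = 16/16 = 1
  <chi_5*chi_7, chi_7> = (1/16)[1*(4)*conj(2) + 1*(4)*conj(-2) + 2*(-2)*conj(-sqrt(2)) + 2*(0)*conj(0) + 2*(-2)*conj(sqrt(2)) + 4*(0)*conj(0) + 4*(0)*conj(0)]
      = (1/16)[(8) + (-8) + (4*sqrt(2)) + (0) + (-4*sqrt(2)) + (0) + (0)] = 0/16 = 0
Hence the multiplicities are chi_3: 1, chi_4: 1, chi_6: 1. Dimension check: dim(chi_5)*dim(chi_7) = 2*2 = 4 and sum (mult * dim) = 1*1 + 1*1 + 1*2 = 4.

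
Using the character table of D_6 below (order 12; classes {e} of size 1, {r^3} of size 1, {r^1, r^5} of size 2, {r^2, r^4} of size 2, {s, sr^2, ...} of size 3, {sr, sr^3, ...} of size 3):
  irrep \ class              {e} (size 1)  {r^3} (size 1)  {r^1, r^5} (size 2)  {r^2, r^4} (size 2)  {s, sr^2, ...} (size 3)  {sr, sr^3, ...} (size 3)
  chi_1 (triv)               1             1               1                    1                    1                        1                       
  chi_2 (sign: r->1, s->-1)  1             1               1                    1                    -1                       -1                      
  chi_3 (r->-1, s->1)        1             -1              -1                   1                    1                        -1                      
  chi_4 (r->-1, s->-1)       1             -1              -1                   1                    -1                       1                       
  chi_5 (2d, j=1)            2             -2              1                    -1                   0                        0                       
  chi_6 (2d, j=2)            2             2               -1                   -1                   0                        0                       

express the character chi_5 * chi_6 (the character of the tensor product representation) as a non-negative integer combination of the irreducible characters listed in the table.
chi_5 tensor chi_6 = chi_3 + chi_4 + chi_5 (all other irreducibles have multiplicity 0).

Reasoning: The character of a tensor product is the pointwise product (chi_5 * chi_6)(C) = chi_5(C) * chi_6(C):
  {e}: (2)*(2), {r^3}: (-2)*(2), {r^1, r^5}: (1)*(-1), {r^2, r^4}: (-1)*(-1), {s, sr^2, ...}: (0)*(0), {sr, sr^3, ...}: (0)*(0)
so (chi_5 * chi_6) takes values
  {e} -> 4, {r^3} -> -4, {r^1, r^5} -> -1, {r^2, r^4} -> 1, {s, sr^2, ...} -> 0, {sr, sr^3, ...} -> 0.
Now take the inner product of this character with each irreducible chi from the table, <chi_5*chi_6, chi> = (1/12) sum_C |C| (chi_5*chi_6)(C) conj(chi(C)):
  <chi_5*chi_6, chi_1> = (1/12)[1*(4)*conj(1) + 1*(-4)*conj(1) + 2*(-1)*conj(1) + 2*(1)*conj(1) + 3*(0)*conj(1) + 3*(0)*conj(1)]
      = (1/12)[(4) + (-4) + (-2) + (2) + (0) + (0)] = 0/12 = 0
  <chi_5*chi_6, chi_2> = (1/12)[1*(4)*conj(1) + 1*(-4)*conj(1) + 2*(-1)*conj(1) + 2*(1)*conj(1) + 3*(0)*conj(-1) + 3*(0)*conj(-1)]
      = (1/12)[(4) + (-4) + (-2) + (2) + (0) + (0)] = 0/12 = 0
  <chi_5*chi_6, chi_3> = (1/12)[1*(4)*conj(1) + 1*(-4)*conj(-1) + 2*(-1)*conj(-1) + 2*(1)*conj(1) + 3*(0)*conj(1) + 3*(0)*conj(-1)]
      = (1/12)[(4) + (4) + (2) + (2) + (0) + (0)] = 12/12 = 1
  <chi_5*chi_6, chi_4> = (1/12)[1*(4)*conj(1) + 1*(-4)*conj(-1) + 2*(-1)*conj(-1) + 2*(1)*conj(1) + 3*(0)*conj(-1) + 3*(0)*conj(1)]
      = (1/12)[(4) + (4) + (2) + (2) + (0) + (0)] = 12/12 = 1
  <chi_5*chi_6, chi_5> = (1/12)[1*(4)*conj(2) + 1*(-4)*conj(-2) + 2*(-1)*conj(1) + 2*(1)*conj(-1) + 3*(0)*conj(0) + 3*(0)*conj(0)]
      = (1/12)[(8) + (8) + (-2) + (-2) + (0) + (0)] = 12/12 = 1
  <chi_5*chi_6, chi_6> = (1/12)[1*(4)*conj(2) + 1*(-4)*conj(2) + 2*(-1)*conj(-1) + 2*(1)*conj(-1) + 3*(0)*conj(0) + 3*(0)*conj(0)]
      = (1/12)[(8) + (-8) + (2) + (-2) + (0) + (0)] = 0/12 = 0
Hence the multiplicities are chi_3: 1, chi_4: 1, chi_5: 1. Dimension check: dim(chi_5)*dim(chi_6) = 2*2 = 4 and sum (mult * dim) = 1*1 + 1*1 + 1*2 = 4.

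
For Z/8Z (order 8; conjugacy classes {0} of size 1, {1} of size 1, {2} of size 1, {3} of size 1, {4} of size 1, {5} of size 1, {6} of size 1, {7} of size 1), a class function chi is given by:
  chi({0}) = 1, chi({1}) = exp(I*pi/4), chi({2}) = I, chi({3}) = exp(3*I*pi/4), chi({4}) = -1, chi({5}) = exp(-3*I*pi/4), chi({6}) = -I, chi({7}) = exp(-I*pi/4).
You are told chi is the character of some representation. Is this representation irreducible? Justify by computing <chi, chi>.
Irreducible: <chi, chi> = 1.

Solution. <chi, chi> = (1/|G|) sum_C |C| * |chi(C)|^2 = (1/8)[1*|1|^2 + 1*|exp(I*pi/4)|^2 + 1*|I|^2 + 1*|exp(3*I*pi/4)|^2 + 1*|-1|^2 + 1*|exp(-3*I*pi/4)|^2 + 1*|-I|^2 + 1*|exp(-I*pi/4)|^2]
  = (1/8)[(1) + (1) + (1) + (1) + (1) + (1) + (1) + (1)] = 8/8 = 1.
(Exp terms are combined using exp(i*s)*conj(exp(i*t)) = exp(i*(s-t)), and sums of them are collapsed using the identity that for every m > 1 the m distinct m-th roots of unity sum to 0, e.g. 1 + exp(2*I*pi/3) + exp(-2*I*pi/3) = 0.)
A character is irreducible iff <chi, chi> = 1, so this representation is irreducible.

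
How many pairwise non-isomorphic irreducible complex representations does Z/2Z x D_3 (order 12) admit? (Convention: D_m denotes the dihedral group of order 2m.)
6

Explanation: The number of irreducible complex representations of a finite group equals its number of conjugacy classes. For a direct product, #classes(G x H) = #classes(G) * #classes(H). Z/2Z has 2 classes (abelian), D_3 has 3 classes, so 2 * 3 = 6, so Z/2Z x D_3 (order 12) has exactly 6 irreducible complex representations.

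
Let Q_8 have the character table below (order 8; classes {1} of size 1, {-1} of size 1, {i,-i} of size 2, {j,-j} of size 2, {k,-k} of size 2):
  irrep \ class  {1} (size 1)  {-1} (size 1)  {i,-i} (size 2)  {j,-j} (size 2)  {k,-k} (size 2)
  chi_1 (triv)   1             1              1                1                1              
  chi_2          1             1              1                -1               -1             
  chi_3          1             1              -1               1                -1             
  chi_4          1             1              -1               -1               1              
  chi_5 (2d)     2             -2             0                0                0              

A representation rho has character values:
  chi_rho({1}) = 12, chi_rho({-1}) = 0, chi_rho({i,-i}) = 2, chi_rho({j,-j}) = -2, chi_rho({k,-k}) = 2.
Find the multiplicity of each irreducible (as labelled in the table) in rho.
Multiplicities: chi_1: 2, chi_2: 2, chi_3: 0, chi_4: 2, chi_5: 3.

Solution. Use <chi_rho, chi> = (1/|G|) sum_C |C| * chi_rho(C) * conj(chi(C)) with |G| = 8 for each irreducible chi in the table:
  <chi_rho, chi_1> = (1/8)[1*(12)*conj(1) + 1*(0)*conj(1) + 2*(2)*conj(1) + 2*(-2)*conj(1) + 2*(2)*conj(1)]
      = (1/8)[(12) + (0) + (4) + (-4) + (4)] = 16/8 = 2
  <chi_rho, chi_2> = (1/8)[1*(12)*conj(1) + 1*(0)*conj(1) + 2*(2)*conj(1) + 2*(-2)*conj(-1) + 2*(2)*conj(-1)]
      = (1/8)[(12) + (0) + (4) + (4) + (-4)] = 16/8 = 2
  <chi_rho, chi_3> = (1/8)[1*(12)*conj(1) + 1*(0)*conj(1) + 2*(2)*conj(-1) + 2*(-2)*conj(1) + 2*(2)*conj(-1)]
      = (1/8)[(12) + (0) + (-4) + (-4) + (-4)] = 0/8 = 0
  <chi_rho, chi_4> = (1/8)[1*(12)*conj(1) + 1*(0)*conj(1) + 2*(2)*conj(-1) + 2*(-2)*conj(-1) + 2*(2)*conj(1)]
      = (1/8)[(12) + (0) + (-4) + (4) + (4)] = 16/8 = 2
  <chi_rho, chi_5> = (1/8)[1*(12)*conj(2) + 1*(0)*conj(-2) + 2*(2)*conj(0) + 2*(-2)*conj(0) + 2*(2)*conj(0)]
      = (1/8)[(24) + (0) + (0) + (0) + (0)] = 24/8 = 3
Dimension check: dim(rho) = sum (mult * dim) = 2*1 + 2*1 + 0*1 + 2*1 + 3*2 = 12 = chi_rho(e) = 12.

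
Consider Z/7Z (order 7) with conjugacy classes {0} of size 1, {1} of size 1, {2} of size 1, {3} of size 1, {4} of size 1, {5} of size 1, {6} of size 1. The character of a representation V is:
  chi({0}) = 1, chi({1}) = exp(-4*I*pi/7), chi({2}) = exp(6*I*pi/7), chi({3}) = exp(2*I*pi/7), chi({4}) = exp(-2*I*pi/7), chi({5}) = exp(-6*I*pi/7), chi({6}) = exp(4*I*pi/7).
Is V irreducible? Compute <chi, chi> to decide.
Irreducible: <chi, chi> = 1.

Explanation: <chi, chi> = (1/|G|) sum_C |C| * |chi(C)|^2 = (1/7)[1*|1|^2 + 1*|exp(-4*I*pi/7)|^2 + 1*|exp(6*I*pi/7)|^2 + 1*|exp(2*I*pi/7)|^2 + 1*|exp(-2*I*pi/7)|^2 + 1*|exp(-6*I*pi/7)|^2 + 1*|exp(4*I*pi/7)|^2]
  = (1/7)[(1) + (1) + (1) + (1) + (1) + (1) + (1)] = 7/7 = 1.
(Exp terms are combined using exp(i*s)*conj(exp(i*t)) = exp(i*(s-t)), and sums of them are collapsed using the identity that for every m > 1 the m distinct m-th roots of unity sum to 0, e.g. 1 + exp(2*I*pi/3) + exp(-2*I*pi/3) = 0.)
A character is irreducible iff <chi, chi> = 1, so this representation is irreducible.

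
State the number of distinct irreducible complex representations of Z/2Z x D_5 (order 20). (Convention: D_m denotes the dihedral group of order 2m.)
8

Why: The number of irreducible complex representations of a finite group equals its number of conjugacy classes. For a direct product, #classes(G x H) = #classes(G) * #classes(H). Z/2Z has 2 classes (abelian), D_5 has 4 classes, so 2 * 4 = 8, so Z/2Z x D_5 (order 20) has exactly 8 irreducible complex representations.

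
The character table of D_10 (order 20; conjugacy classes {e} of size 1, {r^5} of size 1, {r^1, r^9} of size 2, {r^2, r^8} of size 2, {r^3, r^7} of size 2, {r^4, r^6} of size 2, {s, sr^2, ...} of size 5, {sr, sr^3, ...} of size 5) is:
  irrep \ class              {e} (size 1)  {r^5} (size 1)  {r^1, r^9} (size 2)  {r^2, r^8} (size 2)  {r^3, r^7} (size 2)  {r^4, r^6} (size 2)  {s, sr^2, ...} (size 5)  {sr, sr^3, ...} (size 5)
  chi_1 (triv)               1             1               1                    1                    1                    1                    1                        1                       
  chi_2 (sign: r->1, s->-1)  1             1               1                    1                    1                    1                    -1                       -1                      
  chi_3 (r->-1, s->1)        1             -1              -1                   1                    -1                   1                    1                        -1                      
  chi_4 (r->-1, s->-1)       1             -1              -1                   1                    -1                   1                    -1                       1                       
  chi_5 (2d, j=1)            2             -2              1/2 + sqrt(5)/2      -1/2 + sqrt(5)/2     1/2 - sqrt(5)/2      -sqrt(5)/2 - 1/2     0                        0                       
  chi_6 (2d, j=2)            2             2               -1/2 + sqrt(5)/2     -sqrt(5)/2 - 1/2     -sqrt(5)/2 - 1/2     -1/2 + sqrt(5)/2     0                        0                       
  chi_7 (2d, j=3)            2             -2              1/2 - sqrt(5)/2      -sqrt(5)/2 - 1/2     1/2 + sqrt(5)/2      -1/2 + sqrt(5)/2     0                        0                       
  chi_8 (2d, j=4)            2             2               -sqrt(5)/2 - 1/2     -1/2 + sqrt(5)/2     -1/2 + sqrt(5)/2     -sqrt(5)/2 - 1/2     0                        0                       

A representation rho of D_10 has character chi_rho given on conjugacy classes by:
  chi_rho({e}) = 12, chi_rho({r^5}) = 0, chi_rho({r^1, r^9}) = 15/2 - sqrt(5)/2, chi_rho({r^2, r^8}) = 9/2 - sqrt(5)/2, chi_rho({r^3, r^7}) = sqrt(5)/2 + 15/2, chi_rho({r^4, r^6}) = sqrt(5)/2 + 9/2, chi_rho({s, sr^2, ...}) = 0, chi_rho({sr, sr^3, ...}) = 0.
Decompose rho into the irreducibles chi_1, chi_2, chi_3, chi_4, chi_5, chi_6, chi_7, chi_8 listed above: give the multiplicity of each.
Multiplicities: chi_1: 3, chi_2: 3, chi_3: 0, chi_4: 0, chi_5: 1, chi_6: 0, chi_7: 2, chi_8: 0.

Argument: Use <chi_rho, chi> = (1/|G|) sum_C |C| * chi_rho(C) * conj(chi(C)) with |G| = 20 for each irreducible chi in the table:
  <chi_rho, chi_1> = (1/20)[1*(12)*conj(1) + 1*(0)*conj(1) + 2*(15/2 - sqrt(5)/2)*conj(1) + 2*(9/2 - sqrt(5)/2)*conj(1) + 2*(sqrt(5)/2 + 15/2)*conj(1) + 2*(sqrt(5)/2 + 9/2)*conj(1) + 5*(0)*conj(1) + 5*(0)*conj(1)]
      = (1/20)[(12) + (0) + (15 - sqrt(5)) + (9 - sqrt(5)) + (sqrt(5) + 15) + (sqrt(5) + 9) + (0) + (0)] = 60/20 = 3
  <chi_rho, chi_2> = (1/20)[1*(12)*conj(1) + 1*(0)*conj(1) + 2*(15/2 - sqrt(5)/2)*conj(1) + 2*(9/2 - sqrt(5)/2)*conj(1) + 2*(sqrt(5)/2 + 15/2)*conj(1) + 2*(sqrt(5)/2 + 9/2)*conj(1) + 5*(0)*conj(-1) + 5*(0)*conj(-1)]
      = (1/20)[(12) + (0) + (15 - sqrt(5)) + (9 - sqrt(5)) + (sqrt(5) + 15) + (sqrt(5) + 9) + (0) + (0)] = 60/20 = 3
  <chi_rho, chi_3> = (1/20)[1*(12)*conj(1) + 1*(0)*conj(-1) + 2*(15/2 - sqrt(5)/2)*conj(-1) + 2*(9/2 - sqrt(5)/2)*conj(1) + 2*(sqrt(5)/2 + 15/2)*conj(-1) + 2*(sqrt(5)/2 + 9/2)*conj(1) + 5*(0)*conj(1) + 5*(0)*conj(-1)]
      = (1/20)[(12) + (0) + (-15 + sqrt(5)) + (9 - sqrt(5)) + (-15 - sqrt(5)) + (sqrt(5) + 9) + (0) + (0)] = 0/20 = 0
  <chi_rho, chi_4> = (1/20)[1*(12)*conj(1) + 1*(0)*conj(-1) + 2*(15/2 - sqrt(5)/2)*conj(-1) + 2*(9/2 - sqrt(5)/2)*conj(1) + 2*(sqrt(5)/2 + 15/2)*conj(-1) + 2*(sqrt(5)/2 + 9/2)*conj(1) + 5*(0)*conj(-1) + 5*(0)*conj(1)]
      = (1/20)[(12) + (0) + (-15 + sqrt(5)) + (9 - sqrt(5)) + (-15 - sqrt(5)) + (sqrt(5) + 9) + (0) + (0)] = 0/20 = 0
  <chi_rho, chi_5> = (1/20)[1*(12)*conj(2) + 1*(0)*conj(-2) + 2*(15/2 - sqrt(5)/2)*conj(1/2 + sqrt(5)/2) + 2*(9/2 - sqrt(5)/2)*conj(-1/2 + sqrt(5)/2) + 2*(sqrt(5)/2 + 15/2)*conj(1/2 - sqrt(5)/2) + 2*(sqrt(5)/2 + 9/2)*conj(-sqrt(5)/2 - 1/2) + 5*(0)*conj(0) + 5*(0)*conj(0)]
      = (1/20)[(24) + (0) + (5 + 7*sqrt(5)) + (-7 + 5*sqrt(5)) + (5 - 7*sqrt(5)) + (-5*sqrt(5) - 7) + (0) + (0)] = 20/20 = 1
  <chi_rho, chi_6> = (1/20)[1*(12)*conj(2) + 1*(0)*conj(2) + 2*(15/2 - sqrt(5)/2)*conj(-1/2 + sqrt(5)/2) + 2*(9/2 - sqrt(5)/2)*conj(-sqrt(5)/2 - 1/2) + 2*(sqrt(5)/2 + 15/2)*conj(-sqrt(5)/2 - 1/2) + 2*(sqrt(5)/2 + 9/2)*conj(-1/2 + sqrt(5)/2) + 5*(0)*conj(0) + 5*(0)*conj(0)]
      = (1/20)[(24) + (0) + (-10 + 8*sqrt(5)) + (-4*sqrt(5) - 2) + (-8*sqrt(5) - 10) + (-2 + 4*sqrt(5)) + (0) + (0)] = 0/20 = 0
  <chi_rho, chi_7> = (1/20)[1*(12)*conj(2) + 1*(0)*conj(-2) + 2*(15/2 - sqrt(5)/2)*conj(1/2 - sqrt(5)/2) + 2*(9/2 - sqrt(5)/2)*conj(-sqrt(5)/2 - 1/2) + 2*(sqrt(5)/2 + 15/2)*conj(1/2 + sqrt(5)/2) + 2*(sqrt(5)/2 + 9/2)*conj(-1/2 + sqrt(5)/2) + 5*(0)*conj(0) + 5*(0)*conj(0)]
      = (1/20)[(24) + (0) + (10 - 8*sqrt(5)) + (-4*sqrt(5) - 2) + (10 + 8*sqrt(5)) + (-2 + 4*sqrt(5)) + (0) + (0)] = 40/20 = 2
  <chi_rho, chi_8> = (1/20)[1*(12)*conj(2) + 1*(0)*conj(2) + 2*(15/2 - sqrt(5)/2)*conj(-sqrt(5)/2 - 1/2) + 2*(9/2 - sqrt(5)/2)*conj(-1/2 + sqrt(5)/2) + 2*(sqrt(5)/2 + 15/2)*conj(-1/2 + sqrt(5)/2) + 2*(sqrt(5)/2 + 9/2)*conj(-sqrt(5)/2 - 1/2) + 5*(0)*conj(0) + 5*(0)*conj(0)]
      = (1/20)[(24) + (0) + (-7*sqrt(5) - 5) + (-7 + 5*sqrt(5)) + (-5 + 7*sqrt(5)) + (-5*sqrt(5) - 7) + (0) + (0)] = 0/20 = 0
Dimension check: dim(rho) = sum (mult * dim) = 3*1 + 3*1 + 0*1 + 0*1 + 1*2 + 0*2 + 2*2 + 0*2 = 12 = chi_rho(e) = 12.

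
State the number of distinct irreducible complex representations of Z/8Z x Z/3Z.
24

Argument: The number of irreducible complex representations of a finite group equals its number of conjugacy classes. Z/8Z x Z/3Z is abelian of order 24, so every element is its own conjugacy class: 24 classes, so Z/8Z x Z/3Z (order 24) has exactly 24 irreducible complex representations.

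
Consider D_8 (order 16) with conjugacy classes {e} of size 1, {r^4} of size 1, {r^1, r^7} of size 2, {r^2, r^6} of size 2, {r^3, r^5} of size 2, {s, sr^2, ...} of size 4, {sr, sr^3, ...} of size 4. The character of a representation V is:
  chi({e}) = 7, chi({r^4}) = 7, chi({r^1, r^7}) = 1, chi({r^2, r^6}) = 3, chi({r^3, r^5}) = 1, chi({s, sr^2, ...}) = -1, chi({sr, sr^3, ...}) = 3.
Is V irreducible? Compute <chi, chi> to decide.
Not irreducible (reducible): <chi, chi> = 10 > 1.

Working: <chi, chi> = (1/|G|) sum_C |C| * |chi(C)|^2 = (1/16)[1*|7|^2 + 1*|7|^2 + 2*|1|^2 + 2*|3|^2 + 2*|1|^2 + 4*|-1|^2 + 4*|3|^2]
  = (1/16)[(49) + (49) + (2) + (18) + (2) + (4) + (36)] = 160/16 = 10.
A character is irreducible iff <chi, chi> = 1, so this representation is reducible.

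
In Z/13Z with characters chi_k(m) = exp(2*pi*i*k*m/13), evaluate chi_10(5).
chi_10(5) = zeta_13^50 = exp(-4*I*pi/13)

Argument: chi_10(5) = zeta_13^(10*5) = zeta_13^50. Since zeta_13^13 = 1, this equals zeta_13^11 = exp(2*pi*i*11/13) = exp(-4*I*pi/13).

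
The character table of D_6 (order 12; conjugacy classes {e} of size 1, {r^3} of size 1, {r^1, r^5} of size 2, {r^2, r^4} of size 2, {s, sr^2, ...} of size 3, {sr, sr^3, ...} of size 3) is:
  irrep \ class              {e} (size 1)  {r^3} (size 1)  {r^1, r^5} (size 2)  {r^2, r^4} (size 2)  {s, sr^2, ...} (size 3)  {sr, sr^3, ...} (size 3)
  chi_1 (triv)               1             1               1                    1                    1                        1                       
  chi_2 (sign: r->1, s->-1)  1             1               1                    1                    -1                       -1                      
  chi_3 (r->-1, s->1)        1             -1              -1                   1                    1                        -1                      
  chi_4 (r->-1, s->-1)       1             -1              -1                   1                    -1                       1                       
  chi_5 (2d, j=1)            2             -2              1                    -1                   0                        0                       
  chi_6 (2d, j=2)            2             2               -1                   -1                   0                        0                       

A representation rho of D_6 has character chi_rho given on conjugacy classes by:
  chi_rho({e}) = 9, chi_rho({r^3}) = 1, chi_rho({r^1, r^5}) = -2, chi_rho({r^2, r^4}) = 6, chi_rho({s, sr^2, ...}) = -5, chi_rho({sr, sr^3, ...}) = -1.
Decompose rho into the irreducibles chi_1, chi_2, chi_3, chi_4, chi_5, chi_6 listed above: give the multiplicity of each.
Multiplicities: chi_1: 0, chi_2: 3, chi_3: 1, chi_4: 3, chi_5: 0, chi_6: 1.

Solution. Use <chi_rho, chi> = (1/|G|) sum_C |C| * chi_rho(C) * conj(chi(C)) with |G| = 12 for each irreducible chi in the table:
  <chi_rho, chi_1> = (1/12)[1*(9)*conj(1) + 1*(1)*conj(1) + 2*(-2)*conj(1) + 2*(6)*conj(1) + 3*(-5)*conj(1) + 3*(-1)*conj(1)]
      = (1/12)[(9) + (1) + (-4) + (12) + (-15) + (-3)] = 0/12 = 0
  <chi_rho, chi_2> = (1/12)[1*(9)*conj(1) + 1*(1)*conj(1) + 2*(-2)*conj(1) + 2*(6)*conj(1) + 3*(-5)*conj(-1) + 3*(-1)*conj(-1)]
      = (1/12)[(9) + (1) + (-4) + (12) + (15) + (3)] = 36/12 = 3
  <chi_rho, chi_3> = (1/12)[1*(9)*conj(1) + 1*(1)*conj(-1) + 2*(-2)*conj(-1) + 2*(6)*conj(1) + 3*(-5)*conj(1) + 3*(-1)*conj(-1)]
      = (1/12)[(9) + (-1) + (4) + (12) + (-15) + (3)] = 12/12 = 1
  <chi_rho, chi_4> = (1/12)[1*(9)*conj(1) + 1*(1)*conj(-1) + 2*(-2)*conj(-1) + 2*(6)*conj(1) + 3*(-5)*conj(-1) + 3*(-1)*conj(1)]
      = (1/12)[(9) + (-1) + (4) + (12) + (15) + (-3)] = 36/12 = 3
  <chi_rho, chi_5> = (1/12)[1*(9)*conj(2) + 1*(1)*conj(-2) + 2*(-2)*conj(1) + 2*(6)*conj(-1) + 3*(-5)*conj(0) + 3*(-1)*conj(0)]
      = (1/12)[(18) + (-2) + (-4) + (-12) + (0) + (0)] = 0/12 = 0
  <chi_rho, chi_6> = (1/12)[1*(9)*conj(2) + 1*(1)*conj(2) + 2*(-2)*conj(-1) + 2*(6)*conj(-1) + 3*(-5)*conj(0) + 3*(-1)*conj(0)]
      = (1/12)[(18) + (2) + (4) + (-12) + (0) + (0)] = 12/12 = 1
Dimension check: dim(rho) = sum (mult * dim) = 0*1 + 3*1 + 1*1 + 3*1 + 0*2 + 1*2 = 9 = chi_rho(e) = 9.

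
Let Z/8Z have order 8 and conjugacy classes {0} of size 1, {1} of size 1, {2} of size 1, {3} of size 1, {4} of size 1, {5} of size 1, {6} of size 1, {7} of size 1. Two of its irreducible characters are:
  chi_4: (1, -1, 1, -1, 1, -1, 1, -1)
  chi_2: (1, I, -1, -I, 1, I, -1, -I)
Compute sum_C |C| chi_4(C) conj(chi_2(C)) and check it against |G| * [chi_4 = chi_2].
Sum = 0; so <chi_4, chi_2> = 0 (distinct irreducibles are orthogonal).

Details: Compute term by term over conjugacy classes (|C| * chi_4(C) * conj(chi_2(C))):
  1*(1)*conj(1) + 1*(-1)*conj(I) + 1*(1)*conj(-1) + 1*(-1)*conj(-I) + 1*(1)*conj(1) + 1*(-1)*conj(I) + 1*(1)*conj(-1) + 1*(-1)*conj(-I)
  = (1) + (I) + (-1) + (-I) + (1) + (I) + (-1) + (-I)
  = 0.
(Exp terms are combined using exp(i*s)*conj(exp(i*t)) = exp(i*(s-t)), and sums of them are collapsed using the identity that for every m > 1 the m distinct m-th roots of unity sum to 0, e.g. 1 + exp(2*I*pi/3) + exp(-2*I*pi/3) = 0.)
Dividing by |G| = 8 gives 0/8 = 0, matching the row-orthogonality relation <chi_4, chi_2> = [chi_4 = chi_2].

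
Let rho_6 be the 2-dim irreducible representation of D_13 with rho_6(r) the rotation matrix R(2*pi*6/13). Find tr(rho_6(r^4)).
chi_{rho_6}(r^4) = 2*cos(2*pi*6*4/13) = 2*cos(4*pi/13)

Explanation: rho_6(r^4) is rotation by angle 2*pi*6*4/13, whose trace is 2*cos(2*pi*6*4/13) = 2*cos(4*pi/13).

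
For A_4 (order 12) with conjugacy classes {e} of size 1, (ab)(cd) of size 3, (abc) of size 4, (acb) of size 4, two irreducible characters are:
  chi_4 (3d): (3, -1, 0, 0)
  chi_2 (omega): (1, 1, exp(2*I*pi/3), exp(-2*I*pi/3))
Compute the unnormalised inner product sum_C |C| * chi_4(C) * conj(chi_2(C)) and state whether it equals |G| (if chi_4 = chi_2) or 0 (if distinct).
Sum = 0; so <chi_4, chi_2> = 0 (distinct irreducibles are orthogonal).

Justification: Compute term by term over conjugacy classes (|C| * chi_4(C) * conj(chi_2(C))):
  1*(3)*conj(1) + 3*(-1)*conj(1) + 4*(0)*conj(exp(2*I*pi/3)) + 4*(0)*conj(exp(-2*I*pi/3))
  = (3) + (-3) + (0) + (0)
  = 0.
(Exp terms are combined using exp(i*s)*conj(exp(i*t)) = exp(i*(s-t)), and sums of them are collapsed using the identity that for every m > 1 the m distinct m-th roots of unity sum to 0, e.g. 1 + exp(2*I*pi/3) + exp(-2*I*pi/3) = 0.)
Dividing by |G| = 12 gives 0/12 = 0, matching the row-orthogonality relation <chi_4, chi_2> = [chi_4 = chi_2].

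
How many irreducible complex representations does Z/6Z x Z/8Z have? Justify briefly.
48

Explanation: The number of irreducible complex representations of a finite group equals its number of conjugacy classes. Z/6Z x Z/8Z is abelian of order 48, so every element is its own conjugacy class: 48 classes, so Z/6Z x Z/8Z (order 48) has exactly 48 irreducible complex representations.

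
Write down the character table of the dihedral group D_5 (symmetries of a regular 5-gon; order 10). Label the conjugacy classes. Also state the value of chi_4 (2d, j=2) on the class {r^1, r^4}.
Conjugacy classes: {e} of size 1, {r^1, r^4} of size 2, {r^2, r^3} of size 2, {s, sr, ..., sr^4} of size 5.
Character table:
  irrep \ class              {e} (size 1)  {r^1, r^4} (size 2)  {r^2, r^3} (size 2)  {s, sr, ..., sr^4} (size 5)
  chi_1 (triv)               1             1                    1                    1                          
  chi_2 (sign: r->1, s->-1)  1             1                    1                    -1                         
  chi_3 (2d, j=1)            2             -1/2 + sqrt(5)/2     -sqrt(5)/2 - 1/2     0                          
  chi_4 (2d, j=2)            2             -sqrt(5)/2 - 1/2     -1/2 + sqrt(5)/2     0                          

Spot check: chi_4 (2d, j=2) on {r^1, r^4} = -sqrt(5)/2 - 1/2.

Derivation: D_5 has order 2*5 = 10 with 4 conjugacy classes, hence 4 irreducibles. Sum of squared dims 1 + 1 + 4 + 4 = 10 = |G|. Linear characters come from the abelianisation; the 2-dimensional irreps have character r^k -> 2*cos(2*pi*j*k/5), reflections -> 0.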